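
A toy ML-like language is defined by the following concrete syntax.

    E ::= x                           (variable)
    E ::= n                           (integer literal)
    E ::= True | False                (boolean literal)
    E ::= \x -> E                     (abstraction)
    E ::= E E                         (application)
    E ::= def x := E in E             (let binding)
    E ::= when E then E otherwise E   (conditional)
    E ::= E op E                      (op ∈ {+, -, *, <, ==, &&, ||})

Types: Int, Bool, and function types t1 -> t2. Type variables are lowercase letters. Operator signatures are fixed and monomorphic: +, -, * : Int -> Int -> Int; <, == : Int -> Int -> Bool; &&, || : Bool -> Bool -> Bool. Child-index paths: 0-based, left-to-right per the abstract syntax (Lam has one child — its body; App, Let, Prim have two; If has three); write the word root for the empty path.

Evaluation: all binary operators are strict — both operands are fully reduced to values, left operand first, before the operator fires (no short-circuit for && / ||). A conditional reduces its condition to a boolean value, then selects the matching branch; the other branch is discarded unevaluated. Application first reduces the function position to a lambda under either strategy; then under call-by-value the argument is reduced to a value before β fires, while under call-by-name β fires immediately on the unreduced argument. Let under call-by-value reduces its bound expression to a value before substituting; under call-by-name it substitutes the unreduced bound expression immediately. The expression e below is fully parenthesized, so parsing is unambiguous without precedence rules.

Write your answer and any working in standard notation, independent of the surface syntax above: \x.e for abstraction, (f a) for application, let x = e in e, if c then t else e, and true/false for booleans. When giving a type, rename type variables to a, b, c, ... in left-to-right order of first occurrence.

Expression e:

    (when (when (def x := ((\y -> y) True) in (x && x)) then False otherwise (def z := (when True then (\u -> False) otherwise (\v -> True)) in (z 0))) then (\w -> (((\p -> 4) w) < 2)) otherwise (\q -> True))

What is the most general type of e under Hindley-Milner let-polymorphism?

Answer: a -> Bool

Trace:
y : a
\y._ : a -> a
  unify a -> a ~ Bool -> b
  unify a ~ Bool
  unify Bool ~ b
_ _ : Bool
let x : Bool
x : Bool
  unify Bool ~ Bool
x : Bool
  unify Bool ~ Bool
  unify Bool ~ Bool
  unify Bool ~ Bool
\u._ : c -> Bool
\v._ : d -> Bool
  unify c -> Bool ~ d -> Bool
  unify c ~ d
  unify Bool ~ Bool
let z : forall. d -> Bool
z : e -> Bool
  unify e -> Bool ~ Int -> f
  unify e ~ Int
  unify Bool ~ f
_ _ : Bool
  unify Bool ~ Bool
  unify Bool ~ Bool
\p._ : h -> Int
w : g
  unify h -> Int ~ g -> i
  unify h ~ g
  unify Int ~ i
_ _ : Int
  unify Int ~ Int
  unify Int ~ Int
\w._ : g -> Bool
\q._ : j -> Bool
  unify g -> Bool ~ j -> Bool
  unify g ~ j
  unify Bool ~ Bool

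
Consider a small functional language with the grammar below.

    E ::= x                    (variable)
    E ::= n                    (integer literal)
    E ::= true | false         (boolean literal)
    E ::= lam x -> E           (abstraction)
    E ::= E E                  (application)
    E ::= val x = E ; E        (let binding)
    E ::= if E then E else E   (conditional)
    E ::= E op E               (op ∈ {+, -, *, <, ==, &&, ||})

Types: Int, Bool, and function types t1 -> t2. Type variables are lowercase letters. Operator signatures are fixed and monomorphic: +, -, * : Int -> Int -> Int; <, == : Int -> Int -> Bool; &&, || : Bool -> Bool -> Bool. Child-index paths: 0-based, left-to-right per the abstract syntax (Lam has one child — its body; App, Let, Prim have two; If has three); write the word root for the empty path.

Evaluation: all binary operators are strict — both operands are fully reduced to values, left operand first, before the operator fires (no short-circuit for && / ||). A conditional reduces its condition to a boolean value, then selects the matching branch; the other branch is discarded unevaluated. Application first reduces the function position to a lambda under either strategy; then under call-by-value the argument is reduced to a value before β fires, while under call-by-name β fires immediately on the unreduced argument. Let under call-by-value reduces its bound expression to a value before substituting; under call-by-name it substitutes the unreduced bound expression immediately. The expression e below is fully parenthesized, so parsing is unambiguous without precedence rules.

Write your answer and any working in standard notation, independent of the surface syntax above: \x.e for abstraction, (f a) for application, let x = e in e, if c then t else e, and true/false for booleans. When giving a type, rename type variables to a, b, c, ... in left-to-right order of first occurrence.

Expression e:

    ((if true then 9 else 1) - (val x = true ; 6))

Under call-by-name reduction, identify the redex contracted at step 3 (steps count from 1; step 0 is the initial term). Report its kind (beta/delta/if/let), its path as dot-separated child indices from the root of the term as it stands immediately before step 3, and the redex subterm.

Answer: delta at root : (9 - 6)

Trace:
step 0: ((if true then 9 else 1) - (let x = true in 6))
step 1: [if@0] (9 - (let x = true in 6))
step 2: [let@1] (9 - 6)
step 3: [delta@root] 3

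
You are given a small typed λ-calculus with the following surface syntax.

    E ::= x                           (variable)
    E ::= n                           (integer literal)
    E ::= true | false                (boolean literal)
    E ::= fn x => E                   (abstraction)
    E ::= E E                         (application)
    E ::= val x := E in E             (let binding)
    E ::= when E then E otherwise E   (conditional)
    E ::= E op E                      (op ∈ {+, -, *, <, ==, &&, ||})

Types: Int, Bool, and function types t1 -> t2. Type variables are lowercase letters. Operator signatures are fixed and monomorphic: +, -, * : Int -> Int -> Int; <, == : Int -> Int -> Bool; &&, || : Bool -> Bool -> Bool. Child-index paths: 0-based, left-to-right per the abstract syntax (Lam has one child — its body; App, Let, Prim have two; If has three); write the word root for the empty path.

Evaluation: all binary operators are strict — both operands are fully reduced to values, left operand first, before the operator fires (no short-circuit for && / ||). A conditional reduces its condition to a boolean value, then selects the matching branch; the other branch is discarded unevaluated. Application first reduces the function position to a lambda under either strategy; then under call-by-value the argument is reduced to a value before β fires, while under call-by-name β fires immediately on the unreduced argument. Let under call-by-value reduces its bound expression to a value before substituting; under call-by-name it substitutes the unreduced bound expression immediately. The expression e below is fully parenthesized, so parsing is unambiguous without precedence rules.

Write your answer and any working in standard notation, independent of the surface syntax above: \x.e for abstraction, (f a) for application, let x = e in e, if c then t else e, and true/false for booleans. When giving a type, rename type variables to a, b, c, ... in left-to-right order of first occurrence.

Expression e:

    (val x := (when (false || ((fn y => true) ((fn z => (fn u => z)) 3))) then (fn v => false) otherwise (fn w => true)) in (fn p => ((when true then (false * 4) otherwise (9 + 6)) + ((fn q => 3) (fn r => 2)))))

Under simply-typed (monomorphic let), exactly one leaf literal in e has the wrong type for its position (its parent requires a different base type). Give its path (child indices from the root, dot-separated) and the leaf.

Answer: 1.0.0.1.0 : false

Derivation:
  unify Bool ~ Bool
\y._ : a -> Bool
z : b
\u._ : c -> b
\z._ : b -> c -> b
  unify b -> c -> b ~ Int -> d
  unify b ~ Int
  unify c -> Int ~ d
_ _ : c -> Int
  unify a -> Bool ~ (c -> Int) -> e
  unify a ~ c -> Int
  unify Bool ~ e
_ _ : Bool
  unify Bool ~ Bool
  unify Bool ~ Bool
\v._ : f -> Bool
\w._ : g -> Bool
  unify f -> Bool ~ g -> Bool
  unify f ~ g
  unify Bool ~ Bool
let x : g -> Bool
  unify Bool ~ Bool
  unify Bool ~ Int
  FAIL: mismatch Bool ~ Int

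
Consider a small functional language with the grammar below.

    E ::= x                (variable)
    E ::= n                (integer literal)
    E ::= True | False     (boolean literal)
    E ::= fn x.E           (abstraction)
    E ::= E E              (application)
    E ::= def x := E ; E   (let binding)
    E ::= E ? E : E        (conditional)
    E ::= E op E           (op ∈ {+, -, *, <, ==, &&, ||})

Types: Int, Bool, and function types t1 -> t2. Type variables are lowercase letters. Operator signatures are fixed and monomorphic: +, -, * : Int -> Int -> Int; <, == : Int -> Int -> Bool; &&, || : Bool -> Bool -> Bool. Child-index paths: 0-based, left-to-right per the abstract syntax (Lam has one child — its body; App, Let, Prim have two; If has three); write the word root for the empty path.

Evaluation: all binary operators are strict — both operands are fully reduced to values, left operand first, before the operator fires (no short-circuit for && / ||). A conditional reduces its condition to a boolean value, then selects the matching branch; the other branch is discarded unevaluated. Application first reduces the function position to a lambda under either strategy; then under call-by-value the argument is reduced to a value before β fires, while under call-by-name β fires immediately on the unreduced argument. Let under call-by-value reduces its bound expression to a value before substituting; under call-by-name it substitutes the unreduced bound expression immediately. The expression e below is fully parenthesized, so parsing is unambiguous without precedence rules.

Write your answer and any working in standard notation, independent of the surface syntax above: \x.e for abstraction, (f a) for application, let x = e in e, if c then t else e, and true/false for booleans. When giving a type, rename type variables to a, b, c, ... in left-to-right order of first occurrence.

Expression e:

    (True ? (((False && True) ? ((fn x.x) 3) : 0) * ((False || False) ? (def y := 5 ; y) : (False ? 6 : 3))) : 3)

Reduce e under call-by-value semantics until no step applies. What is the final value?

Derivation:
step 0: (if true then ((if (false && true) then ((\x.x) 3) else 0) * (if (false || false) then (let y = 5 in y) else (if false then 6 else 3))) else 3)
step 1: [if@root] ((if (false && true) then ((\x.x) 3) else 0) * (if (false || false) then (let y = 5 in y) else (if false then 6 else 3)))
step 2: [delta@0.0] ((if false then ((\x.x) 3) else 0) * (if (false || false) then (let y = 5 in y) else (if false then 6 else 3)))
step 3: [if@0] (0 * (if (false || false) then (let y = 5 in y) else (if false then 6 else 3)))
step 4: [delta@1.0] (0 * (if false then (let y = 5 in y) else (if false then 6 else 3)))
step 5: [if@1] (0 * (if false then 6 else 3))
step 6: [if@1] (0 * 3)
step 7: [delta@root] 0

Answer: 0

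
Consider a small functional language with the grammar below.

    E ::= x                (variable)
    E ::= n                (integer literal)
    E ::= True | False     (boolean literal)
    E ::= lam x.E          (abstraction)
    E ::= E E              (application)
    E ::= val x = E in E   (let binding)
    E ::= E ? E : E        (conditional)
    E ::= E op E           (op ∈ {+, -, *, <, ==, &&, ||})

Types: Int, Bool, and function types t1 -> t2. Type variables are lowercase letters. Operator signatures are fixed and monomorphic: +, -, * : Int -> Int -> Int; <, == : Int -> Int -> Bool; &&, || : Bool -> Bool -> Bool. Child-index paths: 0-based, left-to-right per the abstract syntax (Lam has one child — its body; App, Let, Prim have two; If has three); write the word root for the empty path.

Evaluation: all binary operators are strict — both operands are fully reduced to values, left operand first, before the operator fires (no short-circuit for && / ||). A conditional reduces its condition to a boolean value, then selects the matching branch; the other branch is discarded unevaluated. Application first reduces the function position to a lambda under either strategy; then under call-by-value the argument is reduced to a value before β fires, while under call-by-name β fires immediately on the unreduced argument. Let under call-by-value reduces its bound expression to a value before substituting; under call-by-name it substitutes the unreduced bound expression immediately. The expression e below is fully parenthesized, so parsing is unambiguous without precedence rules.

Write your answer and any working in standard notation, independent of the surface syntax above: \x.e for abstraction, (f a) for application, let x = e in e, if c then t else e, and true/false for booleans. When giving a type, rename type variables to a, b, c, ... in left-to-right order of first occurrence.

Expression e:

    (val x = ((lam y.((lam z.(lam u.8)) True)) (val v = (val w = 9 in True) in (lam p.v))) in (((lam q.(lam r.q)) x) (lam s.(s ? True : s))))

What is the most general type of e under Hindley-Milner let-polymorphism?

Derivation:
\u._ : c -> Int
\z._ : b -> c -> Int
  unify b -> c -> Int ~ Bool -> d
  unify b ~ Bool
  unify c -> Int ~ d
_ _ : c -> Int
\y._ : a -> c -> Int
let w : Int
let v : Bool
v : Bool
\p._ : e -> Bool
  unify a -> c -> Int ~ (e -> Bool) -> f
  unify a ~ e -> Bool
  unify c -> Int ~ f
_ _ : c -> Int
let x : forall. c -> Int
q : g
\r._ : h -> g
\q._ : g -> h -> g
x : i -> Int
  unify g -> h -> g ~ (i -> Int) -> j
  unify g ~ i -> Int
  unify h -> i -> Int ~ j
_ _ : h -> i -> Int
s : k
  unify k ~ Bool
s : Bool
  unify Bool ~ Bool
\s._ : Bool -> Bool
  unify h -> i -> Int ~ (Bool -> Bool) -> l
  unify h ~ Bool -> Bool
  unify i -> Int ~ l
_ _ : i -> Int

Answer: a -> Int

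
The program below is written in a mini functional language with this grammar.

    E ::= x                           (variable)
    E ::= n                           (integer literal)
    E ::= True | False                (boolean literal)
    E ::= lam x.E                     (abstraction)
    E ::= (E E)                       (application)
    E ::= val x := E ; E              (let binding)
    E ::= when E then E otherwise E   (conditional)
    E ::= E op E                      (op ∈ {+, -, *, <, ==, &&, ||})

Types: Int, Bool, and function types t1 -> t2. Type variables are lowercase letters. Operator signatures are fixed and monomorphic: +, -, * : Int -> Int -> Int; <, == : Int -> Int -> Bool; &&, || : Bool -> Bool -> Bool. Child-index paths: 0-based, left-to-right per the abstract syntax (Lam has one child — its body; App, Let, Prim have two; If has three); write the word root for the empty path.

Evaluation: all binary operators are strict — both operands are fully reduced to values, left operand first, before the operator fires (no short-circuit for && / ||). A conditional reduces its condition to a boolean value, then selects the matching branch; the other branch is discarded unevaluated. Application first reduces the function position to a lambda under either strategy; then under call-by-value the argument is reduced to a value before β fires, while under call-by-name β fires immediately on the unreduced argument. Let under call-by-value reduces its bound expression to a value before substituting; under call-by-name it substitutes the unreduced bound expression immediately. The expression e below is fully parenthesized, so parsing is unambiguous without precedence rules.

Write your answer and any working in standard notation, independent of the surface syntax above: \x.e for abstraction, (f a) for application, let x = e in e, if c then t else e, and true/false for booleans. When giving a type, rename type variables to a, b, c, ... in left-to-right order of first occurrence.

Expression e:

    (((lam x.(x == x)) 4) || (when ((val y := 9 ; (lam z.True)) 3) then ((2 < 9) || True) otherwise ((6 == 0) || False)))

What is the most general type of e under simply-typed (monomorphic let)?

Answer: Bool

Trace:
x : a
  unify a ~ Int
x : Int
  unify Int ~ Int
\x._ : Int -> Bool
  unify Int -> Bool ~ Int -> b
  unify Int ~ Int
  unify Bool ~ b
_ _ : Bool
  unify Bool ~ Bool
let y : Int
\z._ : c -> Bool
  unify c -> Bool ~ Int -> d
  unify c ~ Int
  unify Bool ~ d
_ _ : Bool
  unify Bool ~ Bool
  unify Int ~ Int
  unify Int ~ Int
  unify Bool ~ Bool
  unify Bool ~ Bool
  unify Int ~ Int
  unify Int ~ Int
  unify Bool ~ Bool
  unify Bool ~ Bool
  unify Bool ~ Bool
  unify Bool ~ Bool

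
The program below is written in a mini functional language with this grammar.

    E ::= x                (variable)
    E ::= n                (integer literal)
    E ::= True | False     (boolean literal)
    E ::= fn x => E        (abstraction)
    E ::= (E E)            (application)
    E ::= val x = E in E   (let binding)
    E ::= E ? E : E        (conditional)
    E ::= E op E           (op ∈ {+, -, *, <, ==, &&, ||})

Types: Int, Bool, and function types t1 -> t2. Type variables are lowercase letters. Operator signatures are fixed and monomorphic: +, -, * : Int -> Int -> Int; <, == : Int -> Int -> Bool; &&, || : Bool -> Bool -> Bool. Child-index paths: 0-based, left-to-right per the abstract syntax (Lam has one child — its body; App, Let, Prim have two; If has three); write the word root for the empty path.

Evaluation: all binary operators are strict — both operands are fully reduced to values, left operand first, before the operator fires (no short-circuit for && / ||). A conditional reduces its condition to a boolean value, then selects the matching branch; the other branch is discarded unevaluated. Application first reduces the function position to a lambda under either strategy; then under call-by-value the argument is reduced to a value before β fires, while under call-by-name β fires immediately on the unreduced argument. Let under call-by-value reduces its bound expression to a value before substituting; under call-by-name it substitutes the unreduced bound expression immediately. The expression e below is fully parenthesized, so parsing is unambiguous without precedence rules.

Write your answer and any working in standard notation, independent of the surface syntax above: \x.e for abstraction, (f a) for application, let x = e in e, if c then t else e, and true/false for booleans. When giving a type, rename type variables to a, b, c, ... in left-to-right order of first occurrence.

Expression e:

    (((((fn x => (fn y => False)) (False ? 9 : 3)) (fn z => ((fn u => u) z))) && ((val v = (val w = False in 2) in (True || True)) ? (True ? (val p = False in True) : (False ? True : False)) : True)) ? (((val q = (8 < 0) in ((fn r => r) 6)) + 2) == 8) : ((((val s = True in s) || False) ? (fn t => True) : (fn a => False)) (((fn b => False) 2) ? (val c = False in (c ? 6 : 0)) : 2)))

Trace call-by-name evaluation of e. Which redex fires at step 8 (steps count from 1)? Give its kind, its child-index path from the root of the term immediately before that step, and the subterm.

Answer: delta at 0 : (false && true)

Trace:
step 0: (if ((((\x.(\y.false)) (if false then 9 else 3)) (\z.((\u.u) z))) && (if (let v = (let w = false in 2) in (true || true)) then (if true then (let p = false in true) else (if false then true else false)) else true)) then (((let q = (8 < 0) in ((\r.r) 6)) + 2) == 8) else ((if ((let s = true in s) || false) then (\t.true) else (\a.false)) (if ((\b.false) 2) then (let c = false in (if c then 6 else 0)) else 2)))
step 1: [beta@0.0.0] (if (((\y.false) (\z.((\u.u) z))) && (if (let v = (let w = false in 2) in (true || true)) then (if true then (let p = false in true) else (if false then true else false)) else true)) then (((let q = (8 < 0) in ((\r.r) 6)) + 2) == 8) else ((if ((let s = true in s) || false) then (\t.true) else (\a.false)) (if ((\b.false) 2) then (let c = false in (if c then 6 else 0)) else 2)))
step 2: [beta@0.0] (if (false && (if (let v = (let w = false in 2) in (true || true)) then (if true then (let p = false in true) else (if false then true else false)) else true)) then (((let q = (8 < 0) in ((\r.r) 6)) + 2) == 8) else ((if ((let s = true in s) || false) then (\t.true) else (\a.false)) (if ((\b.false) 2) then (let c = false in (if c then 6 else 0)) else 2)))
step 3: [let@0.1.0] (if (false && (if (true || true) then (if true then (let p = false in true) else (if false then true else false)) else true)) then (((let q = (8 < 0) in ((\r.r) 6)) + 2) == 8) else ((if ((let s = true in s) || false) then (\t.true) else (\a.false)) (if ((\b.false) 2) then (let c = false in (if c then 6 else 0)) else 2)))
step 4: [delta@0.1.0] (if (false && (if true then (if true then (let p = false in true) else (if false then true else false)) else true)) then (((let q = (8 < 0) in ((\r.r) 6)) + 2) == 8) else ((if ((let s = true in s) || false) then (\t.true) else (\a.false)) (if ((\b.false) 2) then (let c = false in (if c then 6 else 0)) else 2)))
step 5: [if@0.1] (if (false && (if true then (let p = false in true) else (if false then true else false))) then (((let q = (8 < 0) in ((\r.r) 6)) + 2) == 8) else ((if ((let s = true in s) || false) then (\t.true) else (\a.false)) (if ((\b.false) 2) then (let c = false in (if c then 6 else 0)) else 2)))
step 6: [if@0.1] (if (false && (let p = false in true)) then (((let q = (8 < 0) in ((\r.r) 6)) + 2) == 8) else ((if ((let s = true in s) || false) then (\t.true) else (\a.false)) (if ((\b.false) 2) then (let c = false in (if c then 6 else 0)) else 2)))
step 7: [let@0.1] (if (false && true) then (((let q = (8 < 0) in ((\r.r) 6)) + 2) == 8) else ((if ((let s = true in s) || false) then (\t.true) else (\a.false)) (if ((\b.false) 2) then (let c = false in (if c then 6 else 0)) else 2)))
step 8: [delta@0] (if false then (((let q = (8 < 0) in ((\r.r) 6)) + 2) == 8) else ((if ((let s = true in s) || false) then (\t.true) else (\a.false)) (if ((\b.false) 2) then (let c = false in (if c then 6 else 0)) else 2)))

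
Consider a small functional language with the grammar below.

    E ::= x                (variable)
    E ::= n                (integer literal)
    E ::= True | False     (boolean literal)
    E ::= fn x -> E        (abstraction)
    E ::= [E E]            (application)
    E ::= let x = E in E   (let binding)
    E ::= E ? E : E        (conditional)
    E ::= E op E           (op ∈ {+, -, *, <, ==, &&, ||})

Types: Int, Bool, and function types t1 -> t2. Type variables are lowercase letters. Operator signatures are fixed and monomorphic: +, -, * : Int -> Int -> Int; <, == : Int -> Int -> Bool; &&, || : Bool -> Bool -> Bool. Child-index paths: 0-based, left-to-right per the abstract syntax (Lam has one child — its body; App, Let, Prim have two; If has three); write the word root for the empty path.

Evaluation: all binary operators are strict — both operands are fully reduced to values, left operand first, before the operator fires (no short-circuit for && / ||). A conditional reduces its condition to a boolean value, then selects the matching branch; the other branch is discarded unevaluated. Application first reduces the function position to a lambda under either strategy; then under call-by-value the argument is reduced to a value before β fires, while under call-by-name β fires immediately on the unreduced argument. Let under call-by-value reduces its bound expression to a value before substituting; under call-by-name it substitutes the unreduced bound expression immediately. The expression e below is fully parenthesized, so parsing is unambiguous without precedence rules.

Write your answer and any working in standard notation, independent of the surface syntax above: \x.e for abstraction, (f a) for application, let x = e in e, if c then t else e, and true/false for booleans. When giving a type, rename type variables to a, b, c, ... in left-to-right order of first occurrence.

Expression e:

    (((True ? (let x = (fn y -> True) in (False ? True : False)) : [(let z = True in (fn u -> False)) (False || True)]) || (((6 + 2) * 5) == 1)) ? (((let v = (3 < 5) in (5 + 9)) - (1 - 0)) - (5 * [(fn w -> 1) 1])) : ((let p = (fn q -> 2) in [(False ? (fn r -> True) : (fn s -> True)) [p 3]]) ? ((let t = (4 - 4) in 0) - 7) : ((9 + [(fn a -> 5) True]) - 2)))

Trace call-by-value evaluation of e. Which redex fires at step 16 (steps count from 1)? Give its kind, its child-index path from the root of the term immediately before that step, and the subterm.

Answer: delta at root : (0 - 7)

Derivation:
step 0: (if ((if true then (let x = (\y.true) in (if false then true else false)) else ((let z = true in (\u.false)) (false || true))) || (((6 + 2) * 5) == 1)) then (((let v = (3 < 5) in (5 + 9)) - (1 - 0)) - (5 * ((\w.1) 1))) else (if (let p = (\q.2) in ((if false then (\r.true) else (\s.true)) (p 3))) then ((let t = (4 - 4) in 0) - 7) else ((9 + ((\a.5) true)) - 2)))
step 1: [if@0.0] (if ((let x = (\y.true) in (if false then true else false)) || (((6 + 2) * 5) == 1)) then (((let v = (3 < 5) in (5 + 9)) - (1 - 0)) - (5 * ((\w.1) 1))) else (if (let p = (\q.2) in ((if false then (\r.true) else (\s.true)) (p 3))) then ((let t = (4 - 4) in 0) - 7) else ((9 + ((\a.5) true)) - 2)))
step 2: [let@0.0] (if ((if false then true else false) || (((6 + 2) * 5) == 1)) then (((let v = (3 < 5) in (5 + 9)) - (1 - 0)) - (5 * ((\w.1) 1))) else (if (let p = (\q.2) in ((if false then (\r.true) else (\s.true)) (p 3))) then ((let t = (4 - 4) in 0) - 7) else ((9 + ((\a.5) true)) - 2)))
step 3: [if@0.0] (if (false || (((6 + 2) * 5) == 1)) then (((let v = (3 < 5) in (5 + 9)) - (1 - 0)) - (5 * ((\w.1) 1))) else (if (let p = (\q.2) in ((if false then (\r.true) else (\s.true)) (p 3))) then ((let t = (4 - 4) in 0) - 7) else ((9 + ((\a.5) true)) - 2)))
step 4: [delta@0.1.0.0] (if (false || ((8 * 5) == 1)) then (((let v = (3 < 5) in (5 + 9)) - (1 - 0)) - (5 * ((\w.1) 1))) else (if (let p = (\q.2) in ((if false then (\r.true) else (\s.true)) (p 3))) then ((let t = (4 - 4) in 0) - 7) else ((9 + ((\a.5) true)) - 2)))
step 5: [delta@0.1.0] (if (false || (40 == 1)) then (((let v = (3 < 5) in (5 + 9)) - (1 - 0)) - (5 * ((\w.1) 1))) else (if (let p = (\q.2) in ((if false then (\r.true) else (\s.true)) (p 3))) then ((let t = (4 - 4) in 0) - 7) else ((9 + ((\a.5) true)) - 2)))
step 6: [delta@0.1] (if (false || false) then (((let v = (3 < 5) in (5 + 9)) - (1 - 0)) - (5 * ((\w.1) 1))) else (if (let p = (\q.2) in ((if false then (\r.true) else (\s.true)) (p 3))) then ((let t = (4 - 4) in 0) - 7) else ((9 + ((\a.5) true)) - 2)))
step 7: [delta@0] (if false then (((let v = (3 < 5) in (5 + 9)) - (1 - 0)) - (5 * ((\w.1) 1))) else (if (let p = (\q.2) in ((if false then (\r.true) else (\s.true)) (p 3))) then ((let t = (4 - 4) in 0) - 7) else ((9 + ((\a.5) true)) - 2)))
step 8: [if@root] (if (let p = (\q.2) in ((if false then (\r.true) else (\s.true)) (p 3))) then ((let t = (4 - 4) in 0) - 7) else ((9 + ((\a.5) true)) - 2))
step 9: [let@0] (if ((if false then (\r.true) else (\s.true)) ((\q.2) 3)) then ((let t = (4 - 4) in 0) - 7) else ((9 + ((\a.5) true)) - 2))
step 10: [if@0.0] (if ((\s.true) ((\q.2) 3)) then ((let t = (4 - 4) in 0) - 7) else ((9 + ((\a.5) true)) - 2))
step 11: [beta@0.1] (if ((\s.true) 2) then ((let t = (4 - 4) in 0) - 7) else ((9 + ((\a.5) true)) - 2))
step 12: [beta@0] (if true then ((let t = (4 - 4) in 0) - 7) else ((9 + ((\a.5) true)) - 2))
step 13: [if@root] ((let t = (4 - 4) in 0) - 7)
step 14: [delta@0.0] ((let t = 0 in 0) - 7)
step 15: [let@0] (0 - 7)
step 16: [delta@root] -7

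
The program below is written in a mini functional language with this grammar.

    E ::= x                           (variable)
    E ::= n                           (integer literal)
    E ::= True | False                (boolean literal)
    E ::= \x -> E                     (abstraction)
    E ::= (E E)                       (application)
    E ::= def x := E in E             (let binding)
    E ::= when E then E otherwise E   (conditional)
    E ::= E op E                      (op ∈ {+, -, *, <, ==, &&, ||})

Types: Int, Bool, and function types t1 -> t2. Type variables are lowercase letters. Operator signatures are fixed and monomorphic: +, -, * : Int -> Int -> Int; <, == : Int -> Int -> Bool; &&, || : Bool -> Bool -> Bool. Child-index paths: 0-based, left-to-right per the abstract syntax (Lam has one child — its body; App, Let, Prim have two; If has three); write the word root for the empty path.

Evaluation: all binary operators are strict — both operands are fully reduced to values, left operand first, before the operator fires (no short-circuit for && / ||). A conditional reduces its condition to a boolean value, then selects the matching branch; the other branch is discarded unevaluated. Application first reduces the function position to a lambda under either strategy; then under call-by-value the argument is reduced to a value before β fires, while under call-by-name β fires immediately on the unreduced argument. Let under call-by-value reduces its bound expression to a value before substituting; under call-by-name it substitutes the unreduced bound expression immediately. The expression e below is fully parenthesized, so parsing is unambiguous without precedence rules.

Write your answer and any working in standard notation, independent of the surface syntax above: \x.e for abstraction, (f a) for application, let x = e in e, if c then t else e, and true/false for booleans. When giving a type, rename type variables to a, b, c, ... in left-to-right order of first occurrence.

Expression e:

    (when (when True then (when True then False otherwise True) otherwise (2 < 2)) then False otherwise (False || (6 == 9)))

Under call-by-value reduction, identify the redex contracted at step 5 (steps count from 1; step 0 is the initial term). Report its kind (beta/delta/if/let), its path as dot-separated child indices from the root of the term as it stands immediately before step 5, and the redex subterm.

Answer: delta at root : (false || false)

Trace:
step 0: (if (if true then (if true then false else true) else (2 < 2)) then false else (false || (6 == 9)))
step 1: [if@0] (if (if true then false else true) then false else (false || (6 == 9)))
step 2: [if@0] (if false then false else (false || (6 == 9)))
step 3: [if@root] (false || (6 == 9))
step 4: [delta@1] (false || false)
step 5: [delta@root] false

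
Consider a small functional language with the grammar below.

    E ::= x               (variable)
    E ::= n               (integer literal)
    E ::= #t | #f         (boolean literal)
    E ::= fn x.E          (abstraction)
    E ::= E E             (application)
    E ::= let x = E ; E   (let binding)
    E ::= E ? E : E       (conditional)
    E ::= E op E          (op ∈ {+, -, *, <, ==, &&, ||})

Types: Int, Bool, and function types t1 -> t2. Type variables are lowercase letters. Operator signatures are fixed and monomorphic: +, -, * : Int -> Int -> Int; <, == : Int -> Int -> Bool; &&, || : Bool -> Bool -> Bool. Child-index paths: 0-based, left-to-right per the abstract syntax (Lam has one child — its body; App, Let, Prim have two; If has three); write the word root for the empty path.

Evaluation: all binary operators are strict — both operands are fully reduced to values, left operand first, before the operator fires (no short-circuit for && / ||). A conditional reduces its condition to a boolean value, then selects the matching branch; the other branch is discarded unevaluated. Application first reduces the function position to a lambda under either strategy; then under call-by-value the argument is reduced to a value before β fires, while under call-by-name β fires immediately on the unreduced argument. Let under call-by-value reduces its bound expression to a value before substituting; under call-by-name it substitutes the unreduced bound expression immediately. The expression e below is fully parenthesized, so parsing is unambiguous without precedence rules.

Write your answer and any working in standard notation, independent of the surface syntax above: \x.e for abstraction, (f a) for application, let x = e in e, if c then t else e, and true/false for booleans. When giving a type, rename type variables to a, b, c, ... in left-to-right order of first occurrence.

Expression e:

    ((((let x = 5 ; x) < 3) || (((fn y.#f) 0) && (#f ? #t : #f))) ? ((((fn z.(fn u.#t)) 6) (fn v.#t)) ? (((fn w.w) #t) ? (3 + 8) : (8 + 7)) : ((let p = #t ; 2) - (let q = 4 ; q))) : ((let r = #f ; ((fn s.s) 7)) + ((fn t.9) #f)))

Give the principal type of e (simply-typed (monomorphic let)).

Working:
let x : Int
x : Int
  unify Int ~ Int
  unify Int ~ Int
  unify Bool ~ Bool
\y._ : a -> Bool
  unify a -> Bool ~ Int -> b
  unify a ~ Int
  unify Bool ~ b
_ _ : Bool
  unify Bool ~ Bool
  unify Bool ~ Bool
  unify Bool ~ Bool
  unify Bool ~ Bool
  unify Bool ~ Bool
  unify Bool ~ Bool
\u._ : d -> Bool
\z._ : c -> d -> Bool
  unify c -> d -> Bool ~ Int -> e
  unify c ~ Int
  unify d -> Bool ~ e
_ _ : d -> Bool
\v._ : f -> Bool
  unify d -> Bool ~ (f -> Bool) -> g
  unify d ~ f -> Bool
  unify Bool ~ g
_ _ : Bool
  unify Bool ~ Bool
w : h
\w._ : h -> h
  unify h -> h ~ Bool -> i
  unify h ~ Bool
  unify Bool ~ i
_ _ : Bool
  unify Bool ~ Bool
  unify Int ~ Int
  unify Int ~ Int
  unify Int ~ Int
  unify Int ~ Int
  unify Int ~ Int
let p : Bool
  unify Int ~ Int
let q : Int
q : Int
  unify Int ~ Int
  unify Int ~ Int
let r : Bool
s : j
\s._ : j -> j
  unify j -> j ~ Int -> k
  unify j ~ Int
  unify Int ~ k
_ _ : Int
  unify Int ~ Int
\t._ : l -> Int
  unify l -> Int ~ Bool -> m
  unify l ~ Bool
  unify Int ~ m
_ _ : Int
  unify Int ~ Int
  unify Int ~ Int

Answer: Int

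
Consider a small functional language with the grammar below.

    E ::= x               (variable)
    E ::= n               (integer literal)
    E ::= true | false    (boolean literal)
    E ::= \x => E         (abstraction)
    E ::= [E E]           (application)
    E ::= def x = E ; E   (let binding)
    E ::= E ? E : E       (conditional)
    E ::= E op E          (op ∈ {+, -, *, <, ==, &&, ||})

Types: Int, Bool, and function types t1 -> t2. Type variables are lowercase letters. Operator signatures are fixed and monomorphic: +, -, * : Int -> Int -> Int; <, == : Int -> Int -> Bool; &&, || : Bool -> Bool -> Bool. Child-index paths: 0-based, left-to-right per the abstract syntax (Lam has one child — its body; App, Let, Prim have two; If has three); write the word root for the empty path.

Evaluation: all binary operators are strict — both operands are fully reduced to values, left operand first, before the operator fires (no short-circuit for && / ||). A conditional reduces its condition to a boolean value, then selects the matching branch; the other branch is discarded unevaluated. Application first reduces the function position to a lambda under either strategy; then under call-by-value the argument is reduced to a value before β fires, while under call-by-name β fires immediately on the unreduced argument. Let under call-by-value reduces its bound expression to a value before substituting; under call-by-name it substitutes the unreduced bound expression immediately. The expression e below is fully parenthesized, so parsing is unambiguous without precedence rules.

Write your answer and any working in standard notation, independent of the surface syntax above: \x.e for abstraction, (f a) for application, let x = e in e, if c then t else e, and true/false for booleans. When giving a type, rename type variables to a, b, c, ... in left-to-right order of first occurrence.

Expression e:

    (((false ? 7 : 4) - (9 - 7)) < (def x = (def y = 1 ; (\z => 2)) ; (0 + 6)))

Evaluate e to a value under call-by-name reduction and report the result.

Answer: true

Trace:
step 0: (((if false then 7 else 4) - (9 - 7)) < (let x = (let y = 1 in (\z.2)) in (0 + 6)))
step 1: [if@0.0] ((4 - (9 - 7)) < (let x = (let y = 1 in (\z.2)) in (0 + 6)))
step 2: [delta@0.1] ((4 - 2) < (let x = (let y = 1 in (\z.2)) in (0 + 6)))
step 3: [delta@0] (2 < (let x = (let y = 1 in (\z.2)) in (0 + 6)))
step 4: [let@1] (2 < (0 + 6))
step 5: [delta@1] (2 < 6)
step 6: [delta@root] true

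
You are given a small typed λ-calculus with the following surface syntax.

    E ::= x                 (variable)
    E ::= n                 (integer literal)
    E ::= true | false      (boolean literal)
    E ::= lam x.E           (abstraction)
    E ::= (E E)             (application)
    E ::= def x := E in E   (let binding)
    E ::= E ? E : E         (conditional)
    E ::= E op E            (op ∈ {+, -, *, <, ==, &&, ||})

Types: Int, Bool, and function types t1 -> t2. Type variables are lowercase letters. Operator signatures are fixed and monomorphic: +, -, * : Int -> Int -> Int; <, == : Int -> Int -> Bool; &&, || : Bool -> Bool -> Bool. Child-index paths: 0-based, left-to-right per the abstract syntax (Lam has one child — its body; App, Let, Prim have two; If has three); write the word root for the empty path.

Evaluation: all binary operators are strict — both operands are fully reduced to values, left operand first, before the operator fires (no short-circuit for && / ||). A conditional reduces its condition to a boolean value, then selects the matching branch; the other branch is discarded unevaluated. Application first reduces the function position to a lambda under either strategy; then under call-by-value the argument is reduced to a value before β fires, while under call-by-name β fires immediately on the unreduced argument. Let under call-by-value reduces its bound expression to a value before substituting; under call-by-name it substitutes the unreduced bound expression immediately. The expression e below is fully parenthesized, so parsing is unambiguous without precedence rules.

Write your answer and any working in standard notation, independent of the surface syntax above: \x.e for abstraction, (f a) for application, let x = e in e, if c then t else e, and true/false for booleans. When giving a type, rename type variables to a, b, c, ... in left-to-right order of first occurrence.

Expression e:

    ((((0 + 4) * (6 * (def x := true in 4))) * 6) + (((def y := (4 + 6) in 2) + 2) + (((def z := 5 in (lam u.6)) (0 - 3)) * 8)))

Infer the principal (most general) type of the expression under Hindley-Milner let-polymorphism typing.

Trace:
  unify Int ~ Int
  unify Int ~ Int
  unify Int ~ Int
  unify Int ~ Int
let x : Bool
  unify Int ~ Int
  unify Int ~ Int
  unify Int ~ Int
  unify Int ~ Int
  unify Int ~ Int
  unify Int ~ Int
  unify Int ~ Int
let y : Int
  unify Int ~ Int
  unify Int ~ Int
  unify Int ~ Int
let z : Int
\u._ : a -> Int
  unify Int ~ Int
  unify Int ~ Int
  unify a -> Int ~ Int -> b
  unify a ~ Int
  unify Int ~ b
_ _ : Int
  unify Int ~ Int
  unify Int ~ Int
  unify Int ~ Int
  unify Int ~ Int

Answer: Int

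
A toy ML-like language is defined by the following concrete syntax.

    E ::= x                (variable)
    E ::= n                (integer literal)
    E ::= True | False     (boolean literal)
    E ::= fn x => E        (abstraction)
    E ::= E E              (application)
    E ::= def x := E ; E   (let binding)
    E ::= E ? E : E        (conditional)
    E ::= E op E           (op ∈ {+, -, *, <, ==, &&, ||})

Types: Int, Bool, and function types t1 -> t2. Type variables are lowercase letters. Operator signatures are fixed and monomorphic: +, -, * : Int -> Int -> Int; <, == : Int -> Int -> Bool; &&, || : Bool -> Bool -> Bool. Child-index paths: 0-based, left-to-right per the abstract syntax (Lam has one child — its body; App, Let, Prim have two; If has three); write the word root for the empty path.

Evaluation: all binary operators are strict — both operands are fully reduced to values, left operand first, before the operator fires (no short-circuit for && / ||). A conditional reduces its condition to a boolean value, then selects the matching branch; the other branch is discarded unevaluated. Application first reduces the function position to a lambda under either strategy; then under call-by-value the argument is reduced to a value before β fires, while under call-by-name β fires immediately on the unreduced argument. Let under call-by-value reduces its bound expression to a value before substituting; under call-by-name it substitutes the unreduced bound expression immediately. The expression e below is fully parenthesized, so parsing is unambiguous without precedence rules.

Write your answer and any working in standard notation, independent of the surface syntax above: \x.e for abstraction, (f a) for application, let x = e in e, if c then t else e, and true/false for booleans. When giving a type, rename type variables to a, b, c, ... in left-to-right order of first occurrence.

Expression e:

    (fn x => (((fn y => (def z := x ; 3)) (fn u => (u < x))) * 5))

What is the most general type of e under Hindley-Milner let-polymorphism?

Derivation:
x : a
let z : a
\y._ : b -> Int
u : c
  unify c ~ Int
x : a
  unify a ~ Int
\u._ : Int -> Bool
  unify b -> Int ~ (Int -> Bool) -> d
  unify b ~ Int -> Bool
  unify Int ~ d
_ _ : Int
  unify Int ~ Int
  unify Int ~ Int
\x._ : Int -> Int

Answer: Int -> Int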